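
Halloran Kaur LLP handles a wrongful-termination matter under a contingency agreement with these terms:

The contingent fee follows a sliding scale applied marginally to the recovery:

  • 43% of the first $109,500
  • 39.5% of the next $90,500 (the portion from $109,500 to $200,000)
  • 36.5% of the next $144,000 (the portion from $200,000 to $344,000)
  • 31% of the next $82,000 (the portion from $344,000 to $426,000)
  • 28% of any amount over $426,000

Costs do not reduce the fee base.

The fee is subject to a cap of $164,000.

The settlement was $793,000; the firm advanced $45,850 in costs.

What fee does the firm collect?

$164,000.00

Fee base is the gross recovery, $793,000; costs are reimbursed separately.
First $109,500 at 43% = $47,085.00
Next $90,500 at 39.5% = $35,747.50
Next $144,000 at 36.5% = $52,560.00
Next $82,000 at 31% = $25,420.00
Remaining $367,000 at 28% = $102,760.00
Fee: $47,085.00 + $35,747.50 + $52,560.00 + $25,420.00 + $102,760.00 = $263,572.50
$263,572.50 exceeds the $164,000 cap, so the fee is capped at $164,000.00.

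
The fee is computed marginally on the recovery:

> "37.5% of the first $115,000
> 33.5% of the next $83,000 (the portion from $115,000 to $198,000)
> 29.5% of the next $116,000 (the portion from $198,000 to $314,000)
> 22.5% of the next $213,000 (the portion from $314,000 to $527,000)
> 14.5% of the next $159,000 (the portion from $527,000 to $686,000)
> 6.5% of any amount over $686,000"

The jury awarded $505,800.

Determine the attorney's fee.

$148,305.00

First $115,000 at 37.5% = $43,125.00
Next $83,000 at 33.5% = $27,805.00
Next $116,000 at 29.5% = $34,220.00
Remaining $191,800 at 22.5% = $43,155.00
Fee: $43,125.00 + $27,805.00 + $34,220.00 + $43,155.00 = $148,305.00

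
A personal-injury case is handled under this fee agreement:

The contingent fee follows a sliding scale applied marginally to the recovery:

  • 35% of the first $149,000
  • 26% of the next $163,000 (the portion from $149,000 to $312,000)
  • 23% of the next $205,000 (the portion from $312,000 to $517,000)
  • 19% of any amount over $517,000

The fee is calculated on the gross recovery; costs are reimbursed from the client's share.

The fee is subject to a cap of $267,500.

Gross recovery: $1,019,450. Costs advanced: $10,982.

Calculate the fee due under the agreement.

Fee base is the gross recovery, $1,019,450; costs are reimbursed separately.
First $149,000 at 35% = $52,150.00
Next $163,000 at 26% = $42,380.00
Next $205,000 at 23% = $47,150.00
Remaining $502,450 at 19% = $95,465.50
Fee: $52,150.00 + $42,380.00 + $47,150.00 + $95,465.50 = $237,145.50
$237,145.50 is under the $267,500 cap.

$237,145.50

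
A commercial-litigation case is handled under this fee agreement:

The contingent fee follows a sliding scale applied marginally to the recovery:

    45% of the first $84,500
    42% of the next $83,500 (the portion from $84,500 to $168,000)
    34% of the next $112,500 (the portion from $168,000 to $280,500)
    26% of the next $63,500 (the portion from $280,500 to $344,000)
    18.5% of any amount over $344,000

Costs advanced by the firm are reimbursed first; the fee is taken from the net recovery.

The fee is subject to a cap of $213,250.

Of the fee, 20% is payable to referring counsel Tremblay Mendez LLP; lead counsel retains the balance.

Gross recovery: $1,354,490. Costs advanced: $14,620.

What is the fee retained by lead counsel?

$170,600.00

Fee base (net of costs): $1,354,490 − $14,620 = $1,339,870
First $84,500 at 45% = $38,025.00
Next $83,500 at 42% = $35,070.00
Next $112,500 at 34% = $38,250.00
Next $63,500 at 26% = $16,510.00
Remaining $995,870 at 18.5% = $184,235.95
Fee: $38,025.00 + $35,070.00 + $38,250.00 + $16,510.00 + $184,235.95 = $312,090.95
$312,090.95 exceeds the $213,250 cap, so the fee is capped at $213,250.00.
Referral share: 20% of $213,250.00 = $42,650.00; lead counsel retains $213,250.00 − $42,650.00 = $170,600.00.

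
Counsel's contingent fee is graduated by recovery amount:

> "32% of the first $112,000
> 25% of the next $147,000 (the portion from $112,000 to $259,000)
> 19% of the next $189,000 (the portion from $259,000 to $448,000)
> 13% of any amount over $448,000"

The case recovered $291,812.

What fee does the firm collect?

$78,824.28

First $112,000 at 32% = $35,840.00
Next $147,000 at 25% = $36,750.00
Remaining $32,812 at 19% = $6,234.28
Fee: $35,840.00 + $36,750.00 + $6,234.28 = $78,824.28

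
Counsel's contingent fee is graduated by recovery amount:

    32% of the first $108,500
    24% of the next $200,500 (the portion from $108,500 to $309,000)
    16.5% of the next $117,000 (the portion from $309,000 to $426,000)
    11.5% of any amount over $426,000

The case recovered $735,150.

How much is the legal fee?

First $108,500 at 32% = $34,720.00
Next $200,500 at 24% = $48,120.00
Next $117,000 at 16.5% = $19,305.00
Remaining $309,150 at 11.5% = $35,552.25
Fee: $34,720.00 + $48,120.00 + $19,305.00 + $35,552.25 = $137,697.25

$137,697.25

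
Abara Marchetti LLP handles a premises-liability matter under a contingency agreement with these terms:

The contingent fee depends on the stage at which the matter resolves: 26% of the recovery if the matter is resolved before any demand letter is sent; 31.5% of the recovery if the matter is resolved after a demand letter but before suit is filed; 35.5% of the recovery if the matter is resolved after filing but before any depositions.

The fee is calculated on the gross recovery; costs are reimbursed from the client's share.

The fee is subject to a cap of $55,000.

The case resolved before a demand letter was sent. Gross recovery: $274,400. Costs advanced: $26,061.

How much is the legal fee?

Fee base is the gross recovery, $274,400; costs are reimbursed separately.
The matter resolved before a demand letter was sent, so the 26% rate applies.
$274,400 × 26% = $71,344.00
$71,344.00 exceeds the $55,000 cap, so the fee is capped at $55,000.00.

$55,000.00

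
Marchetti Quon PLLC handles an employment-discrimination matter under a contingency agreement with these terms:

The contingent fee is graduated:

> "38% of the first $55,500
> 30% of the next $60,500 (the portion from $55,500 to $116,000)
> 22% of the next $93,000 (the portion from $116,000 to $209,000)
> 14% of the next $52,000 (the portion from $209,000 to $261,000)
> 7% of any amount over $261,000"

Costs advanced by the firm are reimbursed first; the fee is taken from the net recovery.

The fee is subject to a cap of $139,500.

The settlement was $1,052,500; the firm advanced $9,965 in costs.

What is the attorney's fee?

$121,687.45

Fee base (net of costs): $1,052,500 − $9,965 = $1,042,535
First $55,500 at 38% = $21,090.00
Next $60,500 at 30% = $18,150.00
Next $93,000 at 22% = $20,460.00
Next $52,000 at 14% = $7,280.00
Remaining $781,535 at 7% = $54,707.45
Fee: $21,090.00 + $18,150.00 + $20,460.00 + $7,280.00 + $54,707.45 = $121,687.45
$121,687.45 is under the $139,500 cap.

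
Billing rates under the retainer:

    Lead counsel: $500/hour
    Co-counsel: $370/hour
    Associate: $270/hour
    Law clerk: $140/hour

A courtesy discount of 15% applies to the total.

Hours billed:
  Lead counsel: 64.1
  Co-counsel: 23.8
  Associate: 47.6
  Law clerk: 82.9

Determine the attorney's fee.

$55,516.90

Lead counsel: 64.1 × $500 = $32,050.00
Co-counsel: 23.8 × $370 = $8,806.00
Associate: 47.6 × $270 = $12,852.00
Law clerk: 82.9 × $140 = $11,606.00
Subtotal: $65,314.00
Less 15% discount: −$9,797.10
Total: $65,314.00 − $9,797.10 = $55,516.90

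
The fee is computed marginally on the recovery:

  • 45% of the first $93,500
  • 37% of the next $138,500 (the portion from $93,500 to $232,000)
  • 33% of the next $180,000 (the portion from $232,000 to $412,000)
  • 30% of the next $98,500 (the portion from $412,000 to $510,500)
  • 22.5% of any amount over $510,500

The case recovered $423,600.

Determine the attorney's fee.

First $93,500 at 45% = $42,075.00
Next $138,500 at 37% = $51,245.00
Next $180,000 at 33% = $59,400.00
Remaining $11,600 at 30% = $3,480.00
Fee: $42,075.00 + $51,245.00 + $59,400.00 + $3,480.00 = $156,200.00

$156,200.00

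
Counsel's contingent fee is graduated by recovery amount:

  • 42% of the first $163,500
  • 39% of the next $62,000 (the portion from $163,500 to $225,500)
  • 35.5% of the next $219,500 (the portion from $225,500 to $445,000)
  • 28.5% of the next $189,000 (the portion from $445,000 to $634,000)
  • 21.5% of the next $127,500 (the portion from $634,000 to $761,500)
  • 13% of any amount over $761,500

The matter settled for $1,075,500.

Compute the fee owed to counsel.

First $163,500 at 42% = $68,670.00
Next $62,000 at 39% = $24,180.00
Next $219,500 at 35.5% = $77,922.50
Next $189,000 at 28.5% = $53,865.00
Next $127,500 at 21.5% = $27,412.50
Remaining $314,000 at 13% = $40,820.00
Fee: $68,670.00 + $24,180.00 + $77,922.50 + $53,865.00 + $27,412.50 + $40,820.00 = $292,870.00

$292,870.00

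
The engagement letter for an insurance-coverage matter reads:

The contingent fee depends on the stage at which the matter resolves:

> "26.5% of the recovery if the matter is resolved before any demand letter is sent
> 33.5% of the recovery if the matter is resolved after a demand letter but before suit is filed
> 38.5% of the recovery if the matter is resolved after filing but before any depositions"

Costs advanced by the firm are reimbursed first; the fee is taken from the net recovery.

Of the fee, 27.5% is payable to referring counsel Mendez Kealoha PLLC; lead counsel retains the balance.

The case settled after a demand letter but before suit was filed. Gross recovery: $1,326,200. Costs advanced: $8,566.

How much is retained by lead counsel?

$320,020.36

Fee base (net of costs): $1,326,200 − $8,566 = $1,317,634
The matter settled after a demand letter but before suit was filed, so the 33.5% rate applies.
$1,317,634 × 33.5% = $441,407.39
Referral share: 27.5% of $441,407.39 = $121,387.03; lead counsel retains $441,407.39 − $121,387.03 = $320,020.36.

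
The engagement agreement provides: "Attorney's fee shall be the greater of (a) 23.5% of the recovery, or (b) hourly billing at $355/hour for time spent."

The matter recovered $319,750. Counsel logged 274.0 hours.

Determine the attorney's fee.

(a) 23.5% of $319,750 = $75,141.25
(b) 274.0 × $355 = $97,270.00
The greater is (b): $97,270.00.

$97,270.00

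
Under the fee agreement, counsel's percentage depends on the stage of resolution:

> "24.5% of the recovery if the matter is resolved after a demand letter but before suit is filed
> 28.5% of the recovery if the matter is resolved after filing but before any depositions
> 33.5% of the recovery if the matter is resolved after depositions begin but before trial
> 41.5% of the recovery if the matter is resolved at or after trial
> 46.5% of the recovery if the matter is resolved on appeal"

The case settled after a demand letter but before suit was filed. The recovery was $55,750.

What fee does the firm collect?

$13,658.75

The matter settled after a demand letter but before suit was filed, so the 24.5% rate applies.
$55,750 × 24.5% = $13,658.75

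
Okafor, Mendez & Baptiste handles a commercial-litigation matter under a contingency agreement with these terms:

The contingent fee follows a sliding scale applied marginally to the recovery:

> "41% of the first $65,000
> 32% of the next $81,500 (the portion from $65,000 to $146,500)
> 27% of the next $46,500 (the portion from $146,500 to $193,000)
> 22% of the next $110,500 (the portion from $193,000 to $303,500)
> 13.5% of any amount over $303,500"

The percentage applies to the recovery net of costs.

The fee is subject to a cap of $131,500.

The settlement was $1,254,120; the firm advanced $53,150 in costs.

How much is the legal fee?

Fee base (net of costs): $1,254,120 − $53,150 = $1,200,970
First $65,000 at 41% = $26,650.00
Next $81,500 at 32% = $26,080.00
Next $46,500 at 27% = $12,555.00
Next $110,500 at 22% = $24,310.00
Remaining $897,470 at 13.5% = $121,158.45
Fee: $26,650.00 + $26,080.00 + $12,555.00 + $24,310.00 + $121,158.45 = $210,753.45
$210,753.45 exceeds the $131,500 cap, so the fee is capped at $131,500.00.

$131,500.00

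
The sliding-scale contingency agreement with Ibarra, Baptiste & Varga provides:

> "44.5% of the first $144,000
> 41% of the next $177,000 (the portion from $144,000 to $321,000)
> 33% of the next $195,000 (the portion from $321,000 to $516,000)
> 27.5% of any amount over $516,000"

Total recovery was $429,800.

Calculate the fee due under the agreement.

First $144,000 at 44.5% = $64,080.00
Next $177,000 at 41% = $72,570.00
Remaining $108,800 at 33% = $35,904.00
Fee: $64,080.00 + $72,570.00 + $35,904.00 = $172,554.00

$172,554.00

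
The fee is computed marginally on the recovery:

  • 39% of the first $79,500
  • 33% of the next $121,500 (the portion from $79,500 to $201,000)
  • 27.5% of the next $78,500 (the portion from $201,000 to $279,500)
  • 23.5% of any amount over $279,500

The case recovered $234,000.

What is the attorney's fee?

$80,175.00

First $79,500 at 39% = $31,005.00
Next $121,500 at 33% = $40,095.00
Remaining $33,000 at 27.5% = $9,075.00
Fee: $31,005.00 + $40,095.00 + $9,075.00 = $80,175.00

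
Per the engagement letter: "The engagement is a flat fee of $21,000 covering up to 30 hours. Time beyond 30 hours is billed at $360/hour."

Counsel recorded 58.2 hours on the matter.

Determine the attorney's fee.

$31,152.00

Flat fee: $21,000.00
Excess hours: 58.2 − 30 = 28.2
Overrun: 28.2 × $360 = $10,152.00
Total: $21,000.00 + $10,152.00 = $31,152.00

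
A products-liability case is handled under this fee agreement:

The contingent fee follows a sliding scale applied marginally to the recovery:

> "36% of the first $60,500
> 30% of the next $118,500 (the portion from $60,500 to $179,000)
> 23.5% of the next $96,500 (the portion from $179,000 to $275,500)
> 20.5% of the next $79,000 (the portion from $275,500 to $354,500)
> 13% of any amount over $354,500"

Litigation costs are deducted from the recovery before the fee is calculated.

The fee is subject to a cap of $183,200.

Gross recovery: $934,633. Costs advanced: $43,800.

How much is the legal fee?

$165,925.79

Fee base (net of costs): $934,633 − $43,800 = $890,833
First $60,500 at 36% = $21,780.00
Next $118,500 at 30% = $35,550.00
Next $96,500 at 23.5% = $22,677.50
Next $79,000 at 20.5% = $16,195.00
Remaining $536,333 at 13% = $69,723.29
Fee: $21,780.00 + $35,550.00 + $22,677.50 + $16,195.00 + $69,723.29 = $165,925.79
$165,925.79 is under the $183,200 cap.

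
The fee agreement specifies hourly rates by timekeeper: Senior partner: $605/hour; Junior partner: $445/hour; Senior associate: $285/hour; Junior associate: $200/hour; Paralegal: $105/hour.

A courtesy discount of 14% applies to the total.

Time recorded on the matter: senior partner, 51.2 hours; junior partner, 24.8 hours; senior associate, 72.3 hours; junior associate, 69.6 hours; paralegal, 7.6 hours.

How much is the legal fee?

$66,508.53

Senior partner: 51.2 × $605 = $30,976.00
Junior partner: 24.8 × $445 = $11,036.00
Senior associate: 72.3 × $285 = $20,605.50
Junior associate: 69.6 × $200 = $13,920.00
Paralegal: 7.6 × $105 = $798.00
Subtotal: $77,335.50
Less 14% discount: −$10,826.97
Total: $77,335.50 − $10,826.97 = $66,508.53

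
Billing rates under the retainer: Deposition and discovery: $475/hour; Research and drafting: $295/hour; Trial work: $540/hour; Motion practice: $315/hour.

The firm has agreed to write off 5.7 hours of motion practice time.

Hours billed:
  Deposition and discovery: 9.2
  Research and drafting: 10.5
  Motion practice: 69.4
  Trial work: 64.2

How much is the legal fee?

Deposition and discovery: 9.2 × $475 = $4,370.00
Research and drafting: 10.5 × $295 = $3,097.50
Trial work: 64.2 × $540 = $34,668.00
Motion practice: 69.4 × $315 = $21,861.00
Subtotal: $63,996.50
Write-off: 5.7 × $315 = $1,795.50
Total: $63,996.50 − $1,795.50 = $62,201.00

$62,201.00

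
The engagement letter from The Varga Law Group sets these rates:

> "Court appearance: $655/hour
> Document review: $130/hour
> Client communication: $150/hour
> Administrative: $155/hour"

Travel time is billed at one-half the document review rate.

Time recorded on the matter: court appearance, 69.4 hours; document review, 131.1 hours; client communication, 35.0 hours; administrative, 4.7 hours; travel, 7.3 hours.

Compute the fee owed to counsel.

$68,953.00

Court appearance: 69.4 × $655 = $45,457.00
Document review: 131.1 × $130 = $17,043.00
Client communication: 35.0 × $150 = $5,250.00
Administrative: 4.7 × $155 = $728.50
Subtotal: $45,457.00 + $17,043.00 + $5,250.00 + $728.50 = $68,478.50
Travel: 7.3 × ($130 ÷ 2) = 7.3 × $65.00 = $474.50
Total: $68,478.50 + $474.50 = $68,953.00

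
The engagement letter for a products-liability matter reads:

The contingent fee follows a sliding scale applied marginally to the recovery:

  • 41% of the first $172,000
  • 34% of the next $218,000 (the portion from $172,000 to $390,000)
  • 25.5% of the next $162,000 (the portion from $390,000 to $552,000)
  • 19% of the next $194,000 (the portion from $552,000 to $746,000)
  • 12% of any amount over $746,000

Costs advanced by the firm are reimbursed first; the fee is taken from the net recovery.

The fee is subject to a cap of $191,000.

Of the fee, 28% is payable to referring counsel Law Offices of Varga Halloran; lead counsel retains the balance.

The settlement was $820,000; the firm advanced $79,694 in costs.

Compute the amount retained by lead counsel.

$137,520.00

Fee base (net of costs): $820,000 − $79,694 = $740,306
First $172,000 at 41% = $70,520.00
Next $218,000 at 34% = $74,120.00
Next $162,000 at 25.5% = $41,310.00
Remaining $188,306 at 19% = $35,778.14
Fee: $70,520.00 + $74,120.00 + $41,310.00 + $35,778.14 = $221,728.14
$221,728.14 exceeds the $191,000 cap, so the fee is capped at $191,000.00.
Referral share: 28% of $191,000.00 = $53,480.00; lead counsel retains $191,000.00 − $53,480.00 = $137,520.00.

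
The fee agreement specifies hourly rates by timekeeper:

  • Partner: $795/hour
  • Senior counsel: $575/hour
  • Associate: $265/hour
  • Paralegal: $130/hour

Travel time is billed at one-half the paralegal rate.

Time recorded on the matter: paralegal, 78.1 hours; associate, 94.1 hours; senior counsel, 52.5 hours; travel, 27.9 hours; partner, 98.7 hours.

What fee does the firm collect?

$145,557.00

Partner: 98.7 × $795 = $78,466.50
Senior counsel: 52.5 × $575 = $30,187.50
Associate: 94.1 × $265 = $24,936.50
Paralegal: 78.1 × $130 = $10,153.00
Subtotal: $78,466.50 + $30,187.50 + $24,936.50 + $10,153.00 = $143,743.50
Travel: 27.9 × ($130 ÷ 2) = 27.9 × $65.00 = $1,813.50
Total: $143,743.50 + $1,813.50 = $145,557.00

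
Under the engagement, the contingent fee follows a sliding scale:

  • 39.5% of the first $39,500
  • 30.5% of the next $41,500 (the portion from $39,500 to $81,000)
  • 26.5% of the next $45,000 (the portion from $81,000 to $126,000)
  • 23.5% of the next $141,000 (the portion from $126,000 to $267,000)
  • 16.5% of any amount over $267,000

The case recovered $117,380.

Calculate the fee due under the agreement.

First $39,500 at 39.5% = $15,602.50
Next $41,500 at 30.5% = $12,657.50
Remaining $36,380 at 26.5% = $9,640.70
Fee: $15,602.50 + $12,657.50 + $9,640.70 = $37,900.70

$37,900.70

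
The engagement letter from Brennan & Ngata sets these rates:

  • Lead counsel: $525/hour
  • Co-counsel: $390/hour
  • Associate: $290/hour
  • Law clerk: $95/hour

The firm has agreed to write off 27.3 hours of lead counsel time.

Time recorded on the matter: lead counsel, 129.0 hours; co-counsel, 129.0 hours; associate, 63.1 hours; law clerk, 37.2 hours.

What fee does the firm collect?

Lead counsel: 129.0 × $525 = $67,725.00
Co-counsel: 129.0 × $390 = $50,310.00
Associate: 63.1 × $290 = $18,299.00
Law clerk: 37.2 × $95 = $3,534.00
Subtotal: $139,868.00
Write-off: 27.3 × $525 = $14,332.50
Total: $139,868.00 − $14,332.50 = $125,535.50

$125,535.50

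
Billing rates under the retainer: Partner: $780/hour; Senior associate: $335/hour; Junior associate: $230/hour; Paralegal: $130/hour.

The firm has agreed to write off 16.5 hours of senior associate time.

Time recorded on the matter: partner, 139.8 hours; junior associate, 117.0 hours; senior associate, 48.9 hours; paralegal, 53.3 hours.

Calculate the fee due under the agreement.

$153,737.00

Partner: 139.8 × $780 = $109,044.00
Senior associate: 48.9 × $335 = $16,381.50
Junior associate: 117.0 × $230 = $26,910.00
Paralegal: 53.3 × $130 = $6,929.00
Subtotal: $159,264.50
Write-off: 16.5 × $335 = $5,527.50
Total: $159,264.50 − $5,527.50 = $153,737.00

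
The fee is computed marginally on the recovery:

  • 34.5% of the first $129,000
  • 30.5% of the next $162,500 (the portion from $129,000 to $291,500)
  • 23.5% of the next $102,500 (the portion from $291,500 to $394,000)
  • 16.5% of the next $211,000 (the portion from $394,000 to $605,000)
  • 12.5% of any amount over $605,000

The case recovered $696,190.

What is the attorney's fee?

$164,368.75

First $129,000 at 34.5% = $44,505.00
Next $162,500 at 30.5% = $49,562.50
Next $102,500 at 23.5% = $24,087.50
Next $211,000 at 16.5% = $34,815.00
Remaining $91,190 at 12.5% = $11,398.75
Fee: $44,505.00 + $49,562.50 + $24,087.50 + $34,815.00 + $11,398.75 = $164,368.75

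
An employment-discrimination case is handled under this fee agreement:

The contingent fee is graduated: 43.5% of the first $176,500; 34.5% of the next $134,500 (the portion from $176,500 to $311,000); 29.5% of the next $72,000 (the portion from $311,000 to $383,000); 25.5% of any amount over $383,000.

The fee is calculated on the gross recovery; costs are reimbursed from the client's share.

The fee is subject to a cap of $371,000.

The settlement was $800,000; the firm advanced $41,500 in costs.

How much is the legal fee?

Fee base is the gross recovery, $800,000; costs are reimbursed separately.
First $176,500 at 43.5% = $76,777.50
Next $134,500 at 34.5% = $46,402.50
Next $72,000 at 29.5% = $21,240.00
Remaining $417,000 at 25.5% = $106,335.00
Fee: $76,777.50 + $46,402.50 + $21,240.00 + $106,335.00 = $250,755.00
$250,755.00 is under the $371,000 cap.

$250,755.00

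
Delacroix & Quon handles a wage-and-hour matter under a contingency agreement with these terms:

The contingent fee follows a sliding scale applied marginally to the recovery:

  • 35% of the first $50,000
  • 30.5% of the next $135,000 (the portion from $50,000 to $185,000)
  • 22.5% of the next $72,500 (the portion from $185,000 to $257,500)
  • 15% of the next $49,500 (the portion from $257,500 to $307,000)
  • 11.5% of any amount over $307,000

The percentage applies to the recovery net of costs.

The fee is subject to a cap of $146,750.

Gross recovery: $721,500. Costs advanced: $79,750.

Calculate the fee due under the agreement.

$120,908.75

Fee base (net of costs): $721,500 − $79,750 = $641,750
First $50,000 at 35% = $17,500.00
Next $135,000 at 30.5% = $41,175.00
Next $72,500 at 22.5% = $16,312.50
Next $49,500 at 15% = $7,425.00
Remaining $334,750 at 11.5% = $38,496.25
Fee: $17,500.00 + $41,175.00 + $16,312.50 + $7,425.00 + $38,496.25 = $120,908.75
$120,908.75 is under the $146,750 cap.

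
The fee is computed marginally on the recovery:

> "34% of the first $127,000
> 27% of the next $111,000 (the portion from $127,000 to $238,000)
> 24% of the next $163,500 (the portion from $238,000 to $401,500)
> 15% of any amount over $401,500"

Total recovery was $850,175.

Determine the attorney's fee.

First $127,000 at 34% = $43,180.00
Next $111,000 at 27% = $29,970.00
Next $163,500 at 24% = $39,240.00
Remaining $448,675 at 15% = $67,301.25
Fee: $43,180.00 + $29,970.00 + $39,240.00 + $67,301.25 = $179,691.25

$179,691.25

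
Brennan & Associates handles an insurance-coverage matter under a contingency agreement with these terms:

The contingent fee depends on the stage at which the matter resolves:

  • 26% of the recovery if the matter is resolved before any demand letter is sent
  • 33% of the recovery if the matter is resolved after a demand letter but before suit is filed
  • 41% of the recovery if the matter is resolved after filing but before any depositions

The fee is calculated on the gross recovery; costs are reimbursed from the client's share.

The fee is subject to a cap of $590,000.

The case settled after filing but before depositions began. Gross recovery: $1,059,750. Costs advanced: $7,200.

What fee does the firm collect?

Fee base is the gross recovery, $1,059,750; costs are reimbursed separately.
The matter settled after filing but before depositions began, so the 41% rate applies.
$1,059,750 × 41% = $434,497.50
$434,497.50 is under the $590,000 cap.

$434,497.50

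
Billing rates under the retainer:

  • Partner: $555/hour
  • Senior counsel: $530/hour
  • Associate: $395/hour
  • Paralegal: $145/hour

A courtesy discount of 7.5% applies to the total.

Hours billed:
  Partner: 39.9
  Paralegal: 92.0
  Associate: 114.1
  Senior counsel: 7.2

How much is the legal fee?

Partner: 39.9 × $555 = $22,144.50
Senior counsel: 7.2 × $530 = $3,816.00
Associate: 114.1 × $395 = $45,069.50
Paralegal: 92.0 × $145 = $13,340.00
Subtotal: $84,370.00
Less 7.5% discount: −$6,327.75
Total: $84,370.00 − $6,327.75 = $78,042.25

$78,042.25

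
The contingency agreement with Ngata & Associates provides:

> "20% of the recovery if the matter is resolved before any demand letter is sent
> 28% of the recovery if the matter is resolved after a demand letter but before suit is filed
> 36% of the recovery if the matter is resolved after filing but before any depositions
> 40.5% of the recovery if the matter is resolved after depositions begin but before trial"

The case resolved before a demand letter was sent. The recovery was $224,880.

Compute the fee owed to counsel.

The matter resolved before a demand letter was sent, so the 20% rate applies.
$224,880 × 20% = $44,976.00

$44,976.00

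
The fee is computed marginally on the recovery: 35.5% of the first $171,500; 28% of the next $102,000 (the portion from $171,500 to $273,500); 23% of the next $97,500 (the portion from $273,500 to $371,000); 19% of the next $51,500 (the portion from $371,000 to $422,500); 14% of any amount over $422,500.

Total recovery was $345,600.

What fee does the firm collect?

$106,025.50

First $171,500 at 35.5% = $60,882.50
Next $102,000 at 28% = $28,560.00
Remaining $72,100 at 23% = $16,583.00
Fee: $60,882.50 + $28,560.00 + $16,583.00 = $106,025.50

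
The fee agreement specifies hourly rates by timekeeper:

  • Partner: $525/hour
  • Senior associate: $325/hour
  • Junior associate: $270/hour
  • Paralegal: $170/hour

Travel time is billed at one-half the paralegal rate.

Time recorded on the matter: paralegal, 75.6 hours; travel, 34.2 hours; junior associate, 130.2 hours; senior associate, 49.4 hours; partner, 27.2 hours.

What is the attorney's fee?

$81,248.00

Partner: 27.2 × $525 = $14,280.00
Senior associate: 49.4 × $325 = $16,055.00
Junior associate: 130.2 × $270 = $35,154.00
Paralegal: 75.6 × $170 = $12,852.00
Subtotal: $14,280.00 + $16,055.00 + $35,154.00 + $12,852.00 = $78,341.00
Travel: 34.2 × ($170 ÷ 2) = 34.2 × $85.00 = $2,907.00
Total: $78,341.00 + $2,907.00 = $81,248.00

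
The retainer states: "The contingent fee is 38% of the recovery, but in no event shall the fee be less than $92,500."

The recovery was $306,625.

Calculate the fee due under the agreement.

$116,517.50

38% of $306,625 = $116,517.50
That exceeds the $92,500 minimum.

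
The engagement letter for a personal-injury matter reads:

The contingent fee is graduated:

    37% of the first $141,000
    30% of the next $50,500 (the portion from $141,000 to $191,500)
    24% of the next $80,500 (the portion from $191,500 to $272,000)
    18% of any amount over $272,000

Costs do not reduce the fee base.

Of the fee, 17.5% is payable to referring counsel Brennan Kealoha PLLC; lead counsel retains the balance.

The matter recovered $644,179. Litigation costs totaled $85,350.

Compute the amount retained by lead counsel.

$126,746.58

Fee base is the gross recovery, $644,179; costs are reimbursed separately.
First $141,000 at 37% = $52,170.00
Next $50,500 at 30% = $15,150.00
Next $80,500 at 24% = $19,320.00
Remaining $372,179 at 18% = $66,992.22
Fee: $52,170.00 + $15,150.00 + $19,320.00 + $66,992.22 = $153,632.22
Referral share: 17.5% of $153,632.22 = $26,885.64; lead counsel retains $153,632.22 − $26,885.64 = $126,746.58.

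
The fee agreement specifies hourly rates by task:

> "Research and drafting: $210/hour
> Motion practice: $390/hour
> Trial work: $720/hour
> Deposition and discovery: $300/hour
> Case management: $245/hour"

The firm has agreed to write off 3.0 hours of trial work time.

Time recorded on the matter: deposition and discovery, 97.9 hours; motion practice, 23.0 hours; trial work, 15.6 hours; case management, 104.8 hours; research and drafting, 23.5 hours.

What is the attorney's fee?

$78,023.00

Research and drafting: 23.5 × $210 = $4,935.00
Motion practice: 23.0 × $390 = $8,970.00
Trial work: 15.6 × $720 = $11,232.00
Deposition and discovery: 97.9 × $300 = $29,370.00
Case management: 104.8 × $245 = $25,676.00
Subtotal: $80,183.00
Write-off: 3.0 × $720 = $2,160.00
Total: $80,183.00 − $2,160.00 = $78,023.00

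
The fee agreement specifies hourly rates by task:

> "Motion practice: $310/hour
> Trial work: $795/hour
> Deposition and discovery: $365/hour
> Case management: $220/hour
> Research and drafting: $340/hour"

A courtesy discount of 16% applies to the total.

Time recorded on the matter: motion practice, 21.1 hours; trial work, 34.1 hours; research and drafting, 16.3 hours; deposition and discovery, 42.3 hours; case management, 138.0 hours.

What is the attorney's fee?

Motion practice: 21.1 × $310 = $6,541.00
Trial work: 34.1 × $795 = $27,109.50
Deposition and discovery: 42.3 × $365 = $15,439.50
Case management: 138.0 × $220 = $30,360.00
Research and drafting: 16.3 × $340 = $5,542.00
Subtotal: $84,992.00
Less 16% discount: −$13,598.72
Total: $84,992.00 − $13,598.72 = $71,393.28

$71,393.28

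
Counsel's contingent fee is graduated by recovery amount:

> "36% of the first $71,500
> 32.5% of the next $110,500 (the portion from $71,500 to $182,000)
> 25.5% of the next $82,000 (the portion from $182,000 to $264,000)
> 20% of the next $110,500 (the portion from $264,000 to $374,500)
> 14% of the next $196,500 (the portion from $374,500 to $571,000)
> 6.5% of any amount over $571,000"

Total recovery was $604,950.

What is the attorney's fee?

First $71,500 at 36% = $25,740.00
Next $110,500 at 32.5% = $35,912.50
Next $82,000 at 25.5% = $20,910.00
Next $110,500 at 20% = $22,100.00
Next $196,500 at 14% = $27,510.00
Remaining $33,950 at 6.5% = $2,206.75
Fee: $25,740.00 + $35,912.50 + $20,910.00 + $22,100.00 + $27,510.00 + $2,206.75 = $134,379.25

$134,379.25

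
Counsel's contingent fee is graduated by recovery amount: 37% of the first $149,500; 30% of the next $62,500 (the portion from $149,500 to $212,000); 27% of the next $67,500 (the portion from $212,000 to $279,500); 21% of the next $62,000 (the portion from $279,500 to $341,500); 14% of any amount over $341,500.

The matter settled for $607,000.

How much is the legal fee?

$142,480.00

First $149,500 at 37% = $55,315.00
Next $62,500 at 30% = $18,750.00
Next $67,500 at 27% = $18,225.00
Next $62,000 at 21% = $13,020.00
Remaining $265,500 at 14% = $37,170.00
Fee: $55,315.00 + $18,750.00 + $18,225.00 + $13,020.00 + $37,170.00 = $142,480.00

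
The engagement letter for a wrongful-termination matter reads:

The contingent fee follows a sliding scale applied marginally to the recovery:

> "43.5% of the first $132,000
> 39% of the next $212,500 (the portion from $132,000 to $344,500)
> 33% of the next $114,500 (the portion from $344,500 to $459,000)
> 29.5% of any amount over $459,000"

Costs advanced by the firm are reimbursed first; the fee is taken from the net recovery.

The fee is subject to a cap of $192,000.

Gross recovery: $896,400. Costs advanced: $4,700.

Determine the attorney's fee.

Fee base (net of costs): $896,400 − $4,700 = $891,700
First $132,000 at 43.5% = $57,420.00
Next $212,500 at 39% = $82,875.00
Next $114,500 at 33% = $37,785.00
Remaining $432,700 at 29.5% = $127,646.50
Fee: $57,420.00 + $82,875.00 + $37,785.00 + $127,646.50 = $305,726.50
$305,726.50 exceeds the $192,000 cap, so the fee is capped at $192,000.00.

$192,000.00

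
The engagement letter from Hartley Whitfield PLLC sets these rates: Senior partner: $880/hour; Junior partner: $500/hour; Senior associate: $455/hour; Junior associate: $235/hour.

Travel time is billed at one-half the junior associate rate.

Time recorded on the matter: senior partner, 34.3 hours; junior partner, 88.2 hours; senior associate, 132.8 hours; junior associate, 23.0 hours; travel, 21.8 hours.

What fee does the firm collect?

Senior partner: 34.3 × $880 = $30,184.00
Junior partner: 88.2 × $500 = $44,100.00
Senior associate: 132.8 × $455 = $60,424.00
Junior associate: 23.0 × $235 = $5,405.00
Subtotal: $30,184.00 + $44,100.00 + $60,424.00 + $5,405.00 = $140,113.00
Travel: 21.8 × ($235 ÷ 2) = 21.8 × $117.50 = $2,561.50
Total: $140,113.00 + $2,561.50 = $142,674.50

$142,674.50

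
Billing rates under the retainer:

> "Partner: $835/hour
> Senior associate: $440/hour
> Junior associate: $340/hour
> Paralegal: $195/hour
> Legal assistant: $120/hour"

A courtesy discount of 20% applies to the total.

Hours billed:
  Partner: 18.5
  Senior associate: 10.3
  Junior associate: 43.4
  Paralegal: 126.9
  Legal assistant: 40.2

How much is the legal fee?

$51,444.00

Partner: 18.5 × $835 = $15,447.50
Senior associate: 10.3 × $440 = $4,532.00
Junior associate: 43.4 × $340 = $14,756.00
Paralegal: 126.9 × $195 = $24,745.50
Legal assistant: 40.2 × $120 = $4,824.00
Subtotal: $64,305.00
Less 20% discount: −$12,861.00
Total: $64,305.00 − $12,861.00 = $51,444.00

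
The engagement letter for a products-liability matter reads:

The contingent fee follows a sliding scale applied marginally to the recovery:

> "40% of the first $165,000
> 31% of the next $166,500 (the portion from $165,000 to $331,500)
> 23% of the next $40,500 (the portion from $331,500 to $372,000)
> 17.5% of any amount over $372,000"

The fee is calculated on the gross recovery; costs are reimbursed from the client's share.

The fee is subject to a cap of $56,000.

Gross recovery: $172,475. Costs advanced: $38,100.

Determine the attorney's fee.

$56,000.00

Fee base is the gross recovery, $172,475; costs are reimbursed separately.
First $165,000 at 40% = $66,000.00
Remaining $7,475 at 31% = $2,317.25
Fee: $66,000.00 + $2,317.25 = $68,317.25
$68,317.25 exceeds the $56,000 cap, so the fee is capped at $56,000.00.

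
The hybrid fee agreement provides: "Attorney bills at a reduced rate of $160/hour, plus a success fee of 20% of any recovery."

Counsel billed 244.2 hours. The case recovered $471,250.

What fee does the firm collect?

Hourly: 244.2 × $160 = $39,072.00
Success fee: 20% of $471,250 = $94,250.00
Total: $39,072.00 + $94,250.00 = $133,322.00

$133,322.00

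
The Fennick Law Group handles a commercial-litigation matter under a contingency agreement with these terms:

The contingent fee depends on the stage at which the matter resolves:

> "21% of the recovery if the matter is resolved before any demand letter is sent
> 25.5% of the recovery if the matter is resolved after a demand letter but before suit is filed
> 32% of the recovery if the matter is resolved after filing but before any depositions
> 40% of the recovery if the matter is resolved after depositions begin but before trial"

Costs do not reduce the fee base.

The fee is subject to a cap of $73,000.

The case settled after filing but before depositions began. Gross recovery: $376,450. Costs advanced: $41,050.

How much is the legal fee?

Fee base is the gross recovery, $376,450; costs are reimbursed separately.
The matter settled after filing but before depositions began, so the 32% rate applies.
$376,450 × 32% = $120,464.00
$120,464.00 exceeds the $73,000 cap, so the fee is capped at $73,000.00.

$73,000.00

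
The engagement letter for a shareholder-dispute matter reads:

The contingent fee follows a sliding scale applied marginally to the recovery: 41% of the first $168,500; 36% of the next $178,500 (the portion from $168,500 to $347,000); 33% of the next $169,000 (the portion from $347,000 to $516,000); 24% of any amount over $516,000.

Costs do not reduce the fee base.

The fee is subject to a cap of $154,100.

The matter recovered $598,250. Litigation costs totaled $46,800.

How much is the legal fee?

$154,100.00

Fee base is the gross recovery, $598,250; costs are reimbursed separately.
First $168,500 at 41% = $69,085.00
Next $178,500 at 36% = $64,260.00
Next $169,000 at 33% = $55,770.00
Remaining $82,250 at 24% = $19,740.00
Fee: $69,085.00 + $64,260.00 + $55,770.00 + $19,740.00 = $208,855.00
$208,855.00 exceeds the $154,100 cap, so the fee is capped at $154,100.00.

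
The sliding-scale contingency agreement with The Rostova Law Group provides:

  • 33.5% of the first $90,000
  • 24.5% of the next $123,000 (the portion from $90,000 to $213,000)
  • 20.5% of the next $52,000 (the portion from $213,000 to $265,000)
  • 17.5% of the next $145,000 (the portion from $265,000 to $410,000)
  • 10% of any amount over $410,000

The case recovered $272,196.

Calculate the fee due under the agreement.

$72,204.30

First $90,000 at 33.5% = $30,150.00
Next $123,000 at 24.5% = $30,135.00
Next $52,000 at 20.5% = $10,660.00
Remaining $7,196 at 17.5% = $1,259.30
Fee: $30,150.00 + $30,135.00 + $10,660.00 + $1,259.30 = $72,204.30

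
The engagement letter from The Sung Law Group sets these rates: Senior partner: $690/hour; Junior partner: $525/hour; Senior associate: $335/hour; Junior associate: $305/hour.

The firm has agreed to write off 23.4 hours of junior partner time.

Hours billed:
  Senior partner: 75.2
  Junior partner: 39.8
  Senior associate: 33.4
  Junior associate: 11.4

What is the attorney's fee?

Senior partner: 75.2 × $690 = $51,888.00
Junior partner: 39.8 × $525 = $20,895.00
Senior associate: 33.4 × $335 = $11,189.00
Junior associate: 11.4 × $305 = $3,477.00
Subtotal: $87,449.00
Write-off: 23.4 × $525 = $12,285.00
Total: $87,449.00 − $12,285.00 = $75,164.00

$75,164.00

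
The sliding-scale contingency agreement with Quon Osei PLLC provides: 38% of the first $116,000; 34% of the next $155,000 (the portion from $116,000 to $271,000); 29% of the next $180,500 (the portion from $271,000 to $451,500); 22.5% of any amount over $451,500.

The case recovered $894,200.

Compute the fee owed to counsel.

First $116,000 at 38% = $44,080.00
Next $155,000 at 34% = $52,700.00
Next $180,500 at 29% = $52,345.00
Remaining $442,700 at 22.5% = $99,607.50
Fee: $44,080.00 + $52,700.00 + $52,345.00 + $99,607.50 = $248,732.50

$248,732.50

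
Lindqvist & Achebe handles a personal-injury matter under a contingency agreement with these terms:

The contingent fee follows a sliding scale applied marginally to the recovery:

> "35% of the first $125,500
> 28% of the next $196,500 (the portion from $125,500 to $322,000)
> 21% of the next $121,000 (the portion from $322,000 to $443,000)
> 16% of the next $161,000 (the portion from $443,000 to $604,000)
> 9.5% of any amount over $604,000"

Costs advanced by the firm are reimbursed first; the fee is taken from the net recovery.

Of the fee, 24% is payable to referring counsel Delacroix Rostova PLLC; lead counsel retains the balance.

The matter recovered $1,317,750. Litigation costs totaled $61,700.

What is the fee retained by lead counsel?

Fee base (net of costs): $1,317,750 − $61,700 = $1,256,050
First $125,500 at 35% = $43,925.00
Next $196,500 at 28% = $55,020.00
Next $121,000 at 21% = $25,410.00
Next $161,000 at 16% = $25,760.00
Remaining $652,050 at 9.5% = $61,944.75
Fee: $43,925.00 + $55,020.00 + $25,410.00 + $25,760.00 + $61,944.75 = $212,059.75
Referral share: 24% of $212,059.75 = $50,894.34; lead counsel retains $212,059.75 − $50,894.34 = $161,165.41.

$161,165.41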